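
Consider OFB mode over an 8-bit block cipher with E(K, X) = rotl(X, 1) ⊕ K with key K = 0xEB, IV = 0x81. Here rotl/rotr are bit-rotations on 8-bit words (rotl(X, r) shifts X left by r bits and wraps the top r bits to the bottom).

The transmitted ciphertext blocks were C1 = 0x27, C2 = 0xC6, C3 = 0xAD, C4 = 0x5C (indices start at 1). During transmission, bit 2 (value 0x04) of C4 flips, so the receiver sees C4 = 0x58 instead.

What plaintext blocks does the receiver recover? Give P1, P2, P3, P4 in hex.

P1 = 0xCF, P2 = 0xFC, P3 = 0x32, P4 = 0x8C

OFB decryption: S_i = E(K, S_{i−1}) with S_{0} = IV; P_i = C_i ⊕ S_i.
Only C4 changed, to 0x58. In OFB, a change in C_i flips the same bit in P_i only; the keystream is unaffected. Decrypting the received ciphertext:
P1: S = E(K, 0x81) = 0xE8; 0x27 ⊕ 0xE8 = 0xCF.
P2: S = E(K, 0xE8) = 0x3A; 0xC6 ⊕ 0x3A = 0xFC.
P3: S = E(K, 0x3A) = 0x9F; 0xAD ⊕ 0x9F = 0x32.
P4: S = E(K, 0x9F) = 0xD4; 0x58 ⊕ 0xD4 = 0x8C.
Blocks that differ from the original plaintext: P4.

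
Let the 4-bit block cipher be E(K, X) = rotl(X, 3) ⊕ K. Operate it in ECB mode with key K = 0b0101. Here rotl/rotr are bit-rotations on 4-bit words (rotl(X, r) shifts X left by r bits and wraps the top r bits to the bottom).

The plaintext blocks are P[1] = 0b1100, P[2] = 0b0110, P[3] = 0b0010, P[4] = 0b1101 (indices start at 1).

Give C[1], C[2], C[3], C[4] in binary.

C[1] = 0b0011, C[2] = 0b0110, C[3] = 0b0100, C[4] = 0b1011

ECB encryption: C_i = E(K, P_i).
C[1]: E(K, 0b1100) = 0b0011.
C[2]: E(K, 0b0110) = 0b0110.
C[3]: E(K, 0b0010) = 0b0100.
C[4]: E(K, 0b1101) = 0b1011.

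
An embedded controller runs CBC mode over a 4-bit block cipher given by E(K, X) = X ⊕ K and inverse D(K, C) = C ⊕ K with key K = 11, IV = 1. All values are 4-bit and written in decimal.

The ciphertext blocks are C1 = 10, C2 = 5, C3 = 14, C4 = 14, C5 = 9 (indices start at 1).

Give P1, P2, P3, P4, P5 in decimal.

CBC decryption: P_i = D(K, C_i) ⊕ C_{i−1}, with C_{0} = IV.
P1: D(K, 10) = 1; 1 ⊕ 1 = 0.
P2: D(K, 5) = 14; 14 ⊕ 10 = 4.
P3: D(K, 14) = 5; 5 ⊕ 5 = 0.
P4: D(K, 14) = 5; 5 ⊕ 14 = 11.
P5: D(K, 9) = 2; 2 ⊕ 14 = 12.

P1 = 0, P2 = 4, P3 = 0, P4 = 11, P5 = 12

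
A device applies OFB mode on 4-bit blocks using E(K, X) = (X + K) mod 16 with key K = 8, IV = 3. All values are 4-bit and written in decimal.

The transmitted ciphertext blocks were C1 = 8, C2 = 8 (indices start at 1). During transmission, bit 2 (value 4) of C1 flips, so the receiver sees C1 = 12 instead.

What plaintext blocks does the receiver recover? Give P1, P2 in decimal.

OFB decryption: S_i = E(K, S_{i−1}) with S_{0} = IV; P_i = C_i ⊕ S_i.
Only C1 changed, to 12. In OFB, a change in C_i flips the same bit in P_i only; the keystream is unaffected. Decrypting the received ciphertext:
P1: S = E(K, 3) = 11; 12 ⊕ 11 = 7.
P2: S = E(K, 11) = 3; 8 ⊕ 3 = 11.
Blocks that differ from the original plaintext: P1.

P1 = 7, P2 = 11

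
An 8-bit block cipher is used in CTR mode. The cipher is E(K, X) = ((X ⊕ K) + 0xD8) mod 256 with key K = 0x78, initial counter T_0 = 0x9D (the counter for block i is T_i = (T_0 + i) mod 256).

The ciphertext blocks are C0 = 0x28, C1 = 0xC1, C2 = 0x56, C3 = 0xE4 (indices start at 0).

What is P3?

P3 = 0x54

CTR decryption: S_i = E(K, T_i) where T_i is the counter for block i; P_i = C_i ⊕ S_i.
P3: T = 0xA0, S = E(K, T) = 0xB0; 0xE4 ⊕ 0xB0 = 0x54.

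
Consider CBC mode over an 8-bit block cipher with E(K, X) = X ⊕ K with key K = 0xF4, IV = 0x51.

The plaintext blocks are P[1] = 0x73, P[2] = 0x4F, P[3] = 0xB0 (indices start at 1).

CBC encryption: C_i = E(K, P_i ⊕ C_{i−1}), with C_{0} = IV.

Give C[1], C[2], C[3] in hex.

C[1] = 0xD6, C[2] = 0x6D, C[3] = 0x29

C[1]: P[1] ⊕ 0x51 = 0x22; E(K, 0x22) = 0xD6.
C[2]: P[2] ⊕ 0xD6 = 0x99; E(K, 0x99) = 0x6D.
C[3]: P[3] ⊕ 0x6D = 0xDD; E(K, 0xDD) = 0x29.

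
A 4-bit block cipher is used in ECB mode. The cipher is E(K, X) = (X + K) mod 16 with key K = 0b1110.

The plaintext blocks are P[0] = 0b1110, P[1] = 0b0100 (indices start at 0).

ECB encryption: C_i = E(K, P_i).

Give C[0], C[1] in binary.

C[0]: E(K, 0b1110) = 0b1100.
C[1]: E(K, 0b0100) = 0b0010.

C[0] = 0b1100, C[1] = 0b0010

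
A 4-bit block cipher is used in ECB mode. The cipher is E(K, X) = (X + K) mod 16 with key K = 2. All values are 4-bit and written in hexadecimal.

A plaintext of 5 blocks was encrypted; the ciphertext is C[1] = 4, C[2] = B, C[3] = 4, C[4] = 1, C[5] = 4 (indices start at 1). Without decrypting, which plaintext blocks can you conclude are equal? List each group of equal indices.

P[1] = P[3] = P[5]

ECB encrypts each block independently with the same key, so equal ciphertext blocks imply equal plaintext blocks.
C[1] = C[3] = C[5] = 4, so P[1] = P[3] = P[5].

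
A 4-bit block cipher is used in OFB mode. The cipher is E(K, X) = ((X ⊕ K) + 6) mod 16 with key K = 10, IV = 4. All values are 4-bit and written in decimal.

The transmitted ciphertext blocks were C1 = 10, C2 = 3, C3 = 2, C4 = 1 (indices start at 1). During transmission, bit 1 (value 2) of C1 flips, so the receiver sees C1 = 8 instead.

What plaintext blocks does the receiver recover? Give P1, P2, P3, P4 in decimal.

P1 = 12, P2 = 7, P3 = 6, P4 = 5

OFB decryption: S_i = E(K, S_{i−1}) with S_{0} = IV; P_i = C_i ⊕ S_i.
Only C1 changed, to 8. In OFB, a change in C_i flips the same bit in P_i only; the keystream is unaffected. Decrypting the received ciphertext:
P1: S = E(K, 4) = 4; 8 ⊕ 4 = 12.
P2: S = E(K, 4) = 4; 3 ⊕ 4 = 7.
P3: S = E(K, 4) = 4; 2 ⊕ 4 = 6.
P4: S = E(K, 4) = 4; 1 ⊕ 4 = 5.
Blocks that differ from the original plaintext: P1.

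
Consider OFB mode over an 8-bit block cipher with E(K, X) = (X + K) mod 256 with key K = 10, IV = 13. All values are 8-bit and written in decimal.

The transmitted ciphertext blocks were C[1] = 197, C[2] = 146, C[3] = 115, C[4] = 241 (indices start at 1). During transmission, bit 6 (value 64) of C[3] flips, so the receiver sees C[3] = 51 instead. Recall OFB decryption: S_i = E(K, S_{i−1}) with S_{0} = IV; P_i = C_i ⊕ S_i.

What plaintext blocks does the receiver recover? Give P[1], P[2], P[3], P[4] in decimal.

P[1] = 210, P[2] = 179, P[3] = 24, P[4] = 196

Only C[3] changed, to 51. In OFB, a change in C_i flips the same bit in P_i only; the keystream is unaffected. Decrypting the received ciphertext:
P[1]: S = E(K, 13) = 23; 197 ⊕ 23 = 210.
P[2]: S = E(K, 23) = 33; 146 ⊕ 33 = 179.
P[3]: S = E(K, 33) = 43; 51 ⊕ 43 = 24.
P[4]: S = E(K, 43) = 53; 241 ⊕ 53 = 196.
Blocks that differ from the original plaintext: P[3].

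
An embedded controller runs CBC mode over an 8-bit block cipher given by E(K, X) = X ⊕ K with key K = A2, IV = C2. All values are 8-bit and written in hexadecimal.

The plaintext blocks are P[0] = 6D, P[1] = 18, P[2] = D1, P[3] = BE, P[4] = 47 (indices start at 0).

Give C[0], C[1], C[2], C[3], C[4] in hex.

CBC encryption: C_i = E(K, P_i ⊕ C_{i−1}), with C_{−1} = IV.
C[0]: P[0] ⊕ C2 = AF; E(K, AF) = 0D.
C[1]: P[1] ⊕ 0D = 15; E(K, 15) = B7.
C[2]: P[2] ⊕ B7 = 66; E(K, 66) = C4.
C[3]: P[3] ⊕ C4 = 7A; E(K, 7A) = D8.
C[4]: P[4] ⊕ D8 = 9F; E(K, 9F) = 3D.

C[0] = 0D, C[1] = B7, C[2] = C4, C[3] = D8, C[4] = 3D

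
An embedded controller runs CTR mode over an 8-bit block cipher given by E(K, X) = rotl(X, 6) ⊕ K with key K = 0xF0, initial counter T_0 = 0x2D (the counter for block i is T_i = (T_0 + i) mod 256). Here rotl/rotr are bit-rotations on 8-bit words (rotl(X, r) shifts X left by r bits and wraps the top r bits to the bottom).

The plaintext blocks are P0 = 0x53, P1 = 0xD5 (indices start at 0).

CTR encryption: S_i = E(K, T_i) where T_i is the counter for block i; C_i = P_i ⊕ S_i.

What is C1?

C1 = 0xAE

C0: T = 0x2D, S = E(K, T) = 0xBB; 0x53 ⊕ 0xBB = 0xE8.
C1: T = 0x2E, S = E(K, T) = 0x7B; 0xD5 ⊕ 0x7B = 0xAE.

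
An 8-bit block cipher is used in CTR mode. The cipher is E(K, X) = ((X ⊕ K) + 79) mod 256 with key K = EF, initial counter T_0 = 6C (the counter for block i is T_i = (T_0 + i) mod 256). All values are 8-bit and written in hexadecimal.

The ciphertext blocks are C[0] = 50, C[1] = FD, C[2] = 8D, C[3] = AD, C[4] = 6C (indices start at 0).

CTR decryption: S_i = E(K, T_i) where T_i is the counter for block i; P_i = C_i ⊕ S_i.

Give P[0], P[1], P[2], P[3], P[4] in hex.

P[0] = AC, P[1] = 06, P[2] = 77, P[3] = 54, P[4] = 74

P[0]: T = 6C, S = E(K, T) = FC; 50 ⊕ FC = AC.
P[1]: T = 6D, S = E(K, T) = FB; FD ⊕ FB = 06.
P[2]: T = 6E, S = E(K, T) = FA; 8D ⊕ FA = 77.
P[3]: T = 6F, S = E(K, T) = F9; AD ⊕ F9 = 54.
P[4]: T = 70, S = E(K, T) = 18; 6C ⊕ 18 = 74.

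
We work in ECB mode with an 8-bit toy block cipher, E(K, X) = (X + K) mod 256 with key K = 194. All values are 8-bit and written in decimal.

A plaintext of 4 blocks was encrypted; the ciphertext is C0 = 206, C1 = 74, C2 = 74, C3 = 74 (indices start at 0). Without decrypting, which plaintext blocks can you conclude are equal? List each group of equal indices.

P1 = P2 = P3

ECB encrypts each block independently with the same key, so equal ciphertext blocks imply equal plaintext blocks.
C1 = C2 = C3 = 74, so P1 = P2 = P3.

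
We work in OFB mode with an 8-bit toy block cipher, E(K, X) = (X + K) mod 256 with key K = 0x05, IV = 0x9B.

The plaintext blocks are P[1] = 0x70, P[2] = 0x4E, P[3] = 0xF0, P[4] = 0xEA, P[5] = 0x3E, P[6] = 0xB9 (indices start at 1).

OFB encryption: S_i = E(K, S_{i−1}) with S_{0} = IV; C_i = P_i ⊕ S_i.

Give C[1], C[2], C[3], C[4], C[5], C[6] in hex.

C[1] = 0xD0, C[2] = 0xEB, C[3] = 0x5A, C[4] = 0x45, C[5] = 0x8A, C[6] = 0x00

C[1]: S = E(K, 0x9B) = 0xA0; 0x70 ⊕ 0xA0 = 0xD0.
C[2]: S = E(K, 0xA0) = 0xA5; 0x4E ⊕ 0xA5 = 0xEB.
C[3]: S = E(K, 0xA5) = 0xAA; 0xF0 ⊕ 0xAA = 0x5A.
C[4]: S = E(K, 0xAA) = 0xAF; 0xEA ⊕ 0xAF = 0x45.
C[5]: S = E(K, 0xAF) = 0xB4; 0x3E ⊕ 0xB4 = 0x8A.
C[6]: S = E(K, 0xB4) = 0xB9; 0xB9 ⊕ 0xB9 = 0x00.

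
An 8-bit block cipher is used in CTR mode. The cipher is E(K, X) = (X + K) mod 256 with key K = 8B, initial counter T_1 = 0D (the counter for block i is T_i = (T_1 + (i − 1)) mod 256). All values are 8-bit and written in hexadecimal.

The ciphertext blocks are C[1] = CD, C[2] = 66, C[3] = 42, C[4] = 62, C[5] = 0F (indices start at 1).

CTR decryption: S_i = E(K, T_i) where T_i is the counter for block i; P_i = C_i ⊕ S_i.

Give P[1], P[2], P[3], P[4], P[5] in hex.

P[1] = 55, P[2] = FF, P[3] = D8, P[4] = F9, P[5] = 93

P[1]: T = 0D, S = E(K, T) = 98; CD ⊕ 98 = 55.
P[2]: T = 0E, S = E(K, T) = 99; 66 ⊕ 99 = FF.
P[3]: T = 0F, S = E(K, T) = 9A; 42 ⊕ 9A = D8.
P[4]: T = 10, S = E(K, T) = 9B; 62 ⊕ 9B = F9.
P[5]: T = 11, S = E(K, T) = 9C; 0F ⊕ 9C = 93.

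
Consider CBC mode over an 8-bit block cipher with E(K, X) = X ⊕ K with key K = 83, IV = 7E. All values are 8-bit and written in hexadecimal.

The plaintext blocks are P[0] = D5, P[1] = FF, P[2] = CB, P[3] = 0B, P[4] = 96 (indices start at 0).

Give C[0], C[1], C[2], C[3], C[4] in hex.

CBC encryption: C_i = E(K, P_i ⊕ C_{i−1}), with C_{−1} = IV.
C[0]: P[0] ⊕ 7E = AB; E(K, AB) = 28.
C[1]: P[1] ⊕ 28 = D7; E(K, D7) = 54.
C[2]: P[2] ⊕ 54 = 9F; E(K, 9F) = 1C.
C[3]: P[3] ⊕ 1C = 17; E(K, 17) = 94.
C[4]: P[4] ⊕ 94 = 02; E(K, 02) = 81.

C[0] = 28, C[1] = 54, C[2] = 1C, C[3] = 94, C[4] = 81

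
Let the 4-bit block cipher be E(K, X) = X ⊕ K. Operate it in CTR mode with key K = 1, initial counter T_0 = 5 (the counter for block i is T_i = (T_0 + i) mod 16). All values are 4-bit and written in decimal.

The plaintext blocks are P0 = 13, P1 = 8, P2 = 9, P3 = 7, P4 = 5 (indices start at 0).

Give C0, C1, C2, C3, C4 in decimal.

C0 = 9, C1 = 15, C2 = 15, C3 = 14, C4 = 13

CTR encryption: S_i = E(K, T_i) where T_i is the counter for block i; C_i = P_i ⊕ S_i.
C0: T = 5, S = E(K, T) = 4; 13 ⊕ 4 = 9.
C1: T = 6, S = E(K, T) = 7; 8 ⊕ 7 = 15.
C2: T = 7, S = E(K, T) = 6; 9 ⊕ 6 = 15.
C3: T = 8, S = E(K, T) = 9; 7 ⊕ 9 = 14.
C4: T = 9, S = E(K, T) = 8; 5 ⊕ 8 = 13.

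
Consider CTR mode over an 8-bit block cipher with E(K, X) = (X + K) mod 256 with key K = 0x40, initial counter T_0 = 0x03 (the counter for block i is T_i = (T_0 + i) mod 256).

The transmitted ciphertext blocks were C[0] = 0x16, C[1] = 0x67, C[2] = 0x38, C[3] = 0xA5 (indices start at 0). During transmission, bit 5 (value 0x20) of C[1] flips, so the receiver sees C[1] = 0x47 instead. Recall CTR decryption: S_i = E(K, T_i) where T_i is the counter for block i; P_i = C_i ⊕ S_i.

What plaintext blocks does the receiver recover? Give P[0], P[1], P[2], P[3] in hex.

Only C[1] changed, to 0x47. In CTR, a change in C_i flips the same bit in P_i only; the keystream is unaffected. Decrypting the received ciphertext:
P[0]: T = 0x03, S = E(K, T) = 0x43; 0x16 ⊕ 0x43 = 0x55.
P[1]: T = 0x04, S = E(K, T) = 0x44; 0x47 ⊕ 0x44 = 0x03.
P[2]: T = 0x05, S = E(K, T) = 0x45; 0x38 ⊕ 0x45 = 0x7D.
P[3]: T = 0x06, S = E(K, T) = 0x46; 0xA5 ⊕ 0x46 = 0xE3.
Blocks that differ from the original plaintext: P[1].

P[0] = 0x55, P[1] = 0x03, P[2] = 0x7D, P[3] = 0xE3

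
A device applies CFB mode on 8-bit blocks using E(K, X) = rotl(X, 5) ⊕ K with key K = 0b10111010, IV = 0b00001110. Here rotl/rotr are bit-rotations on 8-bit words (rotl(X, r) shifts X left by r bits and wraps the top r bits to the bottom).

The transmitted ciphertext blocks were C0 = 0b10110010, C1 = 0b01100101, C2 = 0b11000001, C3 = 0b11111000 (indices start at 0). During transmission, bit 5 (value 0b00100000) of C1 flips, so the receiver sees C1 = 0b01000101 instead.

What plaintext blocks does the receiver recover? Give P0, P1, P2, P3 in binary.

P0 = 0b11001001, P1 = 0b10101001, P2 = 0b11010011, P3 = 0b01111010

CFB decryption: P_i = C_i ⊕ E(K, C_{i−1}), with C_{−1} = IV.
Only C1 changed, to 0b01000101. In CFB, a change in C_i flips the same bit in P_i and garbles P_{i+1}. Decrypting the received ciphertext:
P0: E(K, 0b00001110) = 0b01111011; 0b10110010 ⊕ 0b01111011 = 0b11001001.
P1: E(K, 0b10110010) = 0b11101100; 0b01000101 ⊕ 0b11101100 = 0b10101001.
P2: E(K, 0b01000101) = 0b00010010; 0b11000001 ⊕ 0b00010010 = 0b11010011.
P3: E(K, 0b11000001) = 0b10000010; 0b11111000 ⊕ 0b10000010 = 0b01111010.
Blocks that differ from the original plaintext: P1, P2.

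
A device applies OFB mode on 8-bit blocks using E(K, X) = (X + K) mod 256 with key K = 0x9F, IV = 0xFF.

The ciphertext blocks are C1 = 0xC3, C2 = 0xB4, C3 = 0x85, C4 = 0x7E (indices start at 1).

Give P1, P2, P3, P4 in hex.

OFB decryption: S_i = E(K, S_{i−1}) with S_{0} = IV; P_i = C_i ⊕ S_i.
P1: S = E(K, 0xFF) = 0x9E; 0xC3 ⊕ 0x9E = 0x5D.
P2: S = E(K, 0x9E) = 0x3D; 0xB4 ⊕ 0x3D = 0x89.
P3: S = E(K, 0x3D) = 0xDC; 0x85 ⊕ 0xDC = 0x59.
P4: S = E(K, 0xDC) = 0x7B; 0x7E ⊕ 0x7B = 0x05.

P1 = 0x5D, P2 = 0x89, P3 = 0x59, P4 = 0x05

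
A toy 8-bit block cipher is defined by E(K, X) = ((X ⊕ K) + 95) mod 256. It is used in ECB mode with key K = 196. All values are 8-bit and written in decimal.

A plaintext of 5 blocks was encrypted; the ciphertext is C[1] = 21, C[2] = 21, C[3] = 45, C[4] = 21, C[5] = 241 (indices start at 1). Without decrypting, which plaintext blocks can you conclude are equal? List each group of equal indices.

ECB encrypts each block independently with the same key, so equal ciphertext blocks imply equal plaintext blocks.
C[1] = C[2] = C[4] = 21, so P[1] = P[2] = P[4].

P[1] = P[2] = P[4]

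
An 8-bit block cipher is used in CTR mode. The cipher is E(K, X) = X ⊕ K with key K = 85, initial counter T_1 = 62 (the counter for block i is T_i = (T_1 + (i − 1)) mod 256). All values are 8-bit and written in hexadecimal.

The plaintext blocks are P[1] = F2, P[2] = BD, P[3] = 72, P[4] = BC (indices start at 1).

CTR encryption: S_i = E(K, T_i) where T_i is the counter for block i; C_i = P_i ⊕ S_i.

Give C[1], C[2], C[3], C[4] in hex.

C[1]: T = 62, S = E(K, T) = E7; F2 ⊕ E7 = 15.
C[2]: T = 63, S = E(K, T) = E6; BD ⊕ E6 = 5B.
C[3]: T = 64, S = E(K, T) = E1; 72 ⊕ E1 = 93.
C[4]: T = 65, S = E(K, T) = E0; BC ⊕ E0 = 5C.

C[1] = 15, C[2] = 5B, C[3] = 93, C[4] = 5C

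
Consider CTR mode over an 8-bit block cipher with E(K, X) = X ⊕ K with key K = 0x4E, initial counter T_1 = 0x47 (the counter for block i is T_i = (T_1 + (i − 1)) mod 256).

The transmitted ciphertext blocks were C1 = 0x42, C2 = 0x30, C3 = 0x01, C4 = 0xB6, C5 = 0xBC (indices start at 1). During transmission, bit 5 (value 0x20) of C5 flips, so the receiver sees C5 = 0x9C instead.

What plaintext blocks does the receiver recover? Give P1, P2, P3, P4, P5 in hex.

CTR decryption: S_i = E(K, T_i) where T_i is the counter for block i; P_i = C_i ⊕ S_i.
Only C5 changed, to 0x9C. In CTR, a change in C_i flips the same bit in P_i only; the keystream is unaffected. Decrypting the received ciphertext:
P1: T = 0x47, S = E(K, T) = 0x09; 0x42 ⊕ 0x09 = 0x4B.
P2: T = 0x48, S = E(K, T) = 0x06; 0x30 ⊕ 0x06 = 0x36.
P3: T = 0x49, S = E(K, T) = 0x07; 0x01 ⊕ 0x07 = 0x06.
P4: T = 0x4A, S = E(K, T) = 0x04; 0xB6 ⊕ 0x04 = 0xB2.
P5: T = 0x4B, S = E(K, T) = 0x05; 0x9C ⊕ 0x05 = 0x99.
Blocks that differ from the original plaintext: P5.

P1 = 0x4B, P2 = 0x36, P3 = 0x06, P4 = 0xB2, P5 = 0x99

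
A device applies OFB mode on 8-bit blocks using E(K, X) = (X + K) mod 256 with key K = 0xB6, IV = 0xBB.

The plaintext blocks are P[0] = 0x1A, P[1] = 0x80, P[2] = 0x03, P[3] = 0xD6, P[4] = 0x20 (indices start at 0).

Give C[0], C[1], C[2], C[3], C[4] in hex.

OFB encryption: S_i = E(K, S_{i−1}) with S_{−1} = IV; C_i = P_i ⊕ S_i.
C[0]: S = E(K, 0xBB) = 0x71; 0x1A ⊕ 0x71 = 0x6B.
C[1]: S = E(K, 0x71) = 0x27; 0x80 ⊕ 0x27 = 0xA7.
C[2]: S = E(K, 0x27) = 0xDD; 0x03 ⊕ 0xDD = 0xDE.
C[3]: S = E(K, 0xDD) = 0x93; 0xD6 ⊕ 0x93 = 0x45.
C[4]: S = E(K, 0x93) = 0x49; 0x20 ⊕ 0x49 = 0x69.

C[0] = 0x6B, C[1] = 0xA7, C[2] = 0xDE, C[3] = 0x45, C[4] = 0x69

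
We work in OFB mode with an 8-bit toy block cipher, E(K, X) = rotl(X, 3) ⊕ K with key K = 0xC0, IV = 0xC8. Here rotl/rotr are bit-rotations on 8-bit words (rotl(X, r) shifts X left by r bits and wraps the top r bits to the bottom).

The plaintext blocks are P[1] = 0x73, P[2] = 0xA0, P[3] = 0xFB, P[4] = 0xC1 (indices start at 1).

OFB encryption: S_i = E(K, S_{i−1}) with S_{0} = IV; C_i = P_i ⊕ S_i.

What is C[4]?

C[4] = 0x3A

C[1]: S = E(K, 0xC8) = 0x86; 0x73 ⊕ 0x86 = 0xF5.
C[2]: S = E(K, 0x86) = 0xF4; 0xA0 ⊕ 0xF4 = 0x54.
C[3]: S = E(K, 0xF4) = 0x67; 0xFB ⊕ 0x67 = 0x9C.
C[4]: S = E(K, 0x67) = 0xFB; 0xC1 ⊕ 0xFB = 0x3A.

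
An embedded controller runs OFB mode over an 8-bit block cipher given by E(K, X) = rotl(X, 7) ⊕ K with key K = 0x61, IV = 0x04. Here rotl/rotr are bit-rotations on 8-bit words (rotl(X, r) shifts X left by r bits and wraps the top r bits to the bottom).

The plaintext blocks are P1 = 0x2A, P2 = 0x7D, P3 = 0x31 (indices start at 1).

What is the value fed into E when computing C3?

0xD0

OFB encryption: S_i = E(K, S_{i−1}) with S_{0} = IV; C_i = P_i ⊕ S_i.
C1: S = E(K, 0x04) = 0x63; 0x2A ⊕ 0x63 = 0x49.
C2: S = E(K, 0x63) = 0xD0; 0x7D ⊕ 0xD0 = 0xAD.
C3: S = E(K, 0xD0) = 0x09; 0x31 ⊕ 0x09 = 0x38.
So the input to E for block 3 is 0xD0.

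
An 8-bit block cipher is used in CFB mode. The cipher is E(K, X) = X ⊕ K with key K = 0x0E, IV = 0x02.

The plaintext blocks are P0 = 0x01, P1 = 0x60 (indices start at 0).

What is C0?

C0 = 0x0D

CFB encryption: C_i = P_i ⊕ E(K, C_{i−1}), with C_{−1} = IV.
C0: E(K, 0x02) = 0x0C; 0x01 ⊕ 0x0C = 0x0D.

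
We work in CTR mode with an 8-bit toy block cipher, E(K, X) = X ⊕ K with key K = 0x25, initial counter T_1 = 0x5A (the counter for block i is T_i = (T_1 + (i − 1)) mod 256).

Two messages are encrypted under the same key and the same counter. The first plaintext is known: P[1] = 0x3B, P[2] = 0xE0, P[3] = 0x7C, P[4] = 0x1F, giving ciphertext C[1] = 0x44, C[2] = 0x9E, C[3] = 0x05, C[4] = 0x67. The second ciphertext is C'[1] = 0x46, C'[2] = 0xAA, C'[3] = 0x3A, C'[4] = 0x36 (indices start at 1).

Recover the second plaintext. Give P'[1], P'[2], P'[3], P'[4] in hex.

In CTR with a reused counter, both messages share the same keystream S_i, so C_i ⊕ C'_i = P_i ⊕ P'_i and thus P'_i = P_i ⊕ C_i ⊕ C'_i.
P'[1]: 0x3B ⊕ 0x44 ⊕ 0x46 = 0x39.
P'[2]: 0xE0 ⊕ 0x9E ⊕ 0xAA = 0xD4.
P'[3]: 0x7C ⊕ 0x05 ⊕ 0x3A = 0x43.
P'[4]: 0x1F ⊕ 0x67 ⊕ 0x36 = 0x4E.

P'[1] = 0x39, P'[2] = 0xD4, P'[3] = 0x43, P'[4] = 0x4E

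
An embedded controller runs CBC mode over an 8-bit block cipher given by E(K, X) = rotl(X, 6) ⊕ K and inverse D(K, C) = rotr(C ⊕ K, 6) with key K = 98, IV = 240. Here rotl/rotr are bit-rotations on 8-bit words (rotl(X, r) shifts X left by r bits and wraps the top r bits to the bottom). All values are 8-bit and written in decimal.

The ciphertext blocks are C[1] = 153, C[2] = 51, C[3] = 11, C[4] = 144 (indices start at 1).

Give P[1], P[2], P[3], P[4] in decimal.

CBC decryption: P_i = D(K, C_i) ⊕ C_{i−1}, with C_{0} = IV.
P[1]: D(K, 153) = 239; 239 ⊕ 240 = 31.
P[2]: D(K, 51) = 69; 69 ⊕ 153 = 220.
P[3]: D(K, 11) = 165; 165 ⊕ 51 = 150.
P[4]: D(K, 144) = 203; 203 ⊕ 11 = 192.

P[1] = 31, P[2] = 220, P[3] = 150, P[4] = 192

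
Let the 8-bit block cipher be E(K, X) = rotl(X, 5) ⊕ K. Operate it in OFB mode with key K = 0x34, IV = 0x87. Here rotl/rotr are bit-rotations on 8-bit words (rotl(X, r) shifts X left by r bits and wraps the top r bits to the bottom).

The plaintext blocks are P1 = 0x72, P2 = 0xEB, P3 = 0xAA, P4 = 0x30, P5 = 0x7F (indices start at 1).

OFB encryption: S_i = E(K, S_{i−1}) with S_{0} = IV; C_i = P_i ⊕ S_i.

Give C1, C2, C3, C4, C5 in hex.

C1 = 0xB6, C2 = 0x47, C3 = 0x0B, C4 = 0x30, C5 = 0x4B

C1: S = E(K, 0x87) = 0xC4; 0x72 ⊕ 0xC4 = 0xB6.
C2: S = E(K, 0xC4) = 0xAC; 0xEB ⊕ 0xAC = 0x47.
C3: S = E(K, 0xAC) = 0xA1; 0xAA ⊕ 0xA1 = 0x0B.
C4: S = E(K, 0xA1) = 0x00; 0x30 ⊕ 0x00 = 0x30.
C5: S = E(K, 0x00) = 0x34; 0x7F ⊕ 0x34 = 0x4B.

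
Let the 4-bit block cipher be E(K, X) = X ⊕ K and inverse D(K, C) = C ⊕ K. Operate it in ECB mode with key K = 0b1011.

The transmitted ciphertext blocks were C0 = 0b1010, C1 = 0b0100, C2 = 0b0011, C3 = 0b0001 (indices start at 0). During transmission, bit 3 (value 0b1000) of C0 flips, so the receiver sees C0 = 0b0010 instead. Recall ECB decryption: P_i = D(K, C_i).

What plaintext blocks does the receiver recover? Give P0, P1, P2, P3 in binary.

Only C0 changed, to 0b0010. In ECB, a change in C_i affects only P_i. Decrypting the received ciphertext:
P0: D(K, 0b0010) = 0b1001.
P1: D(K, 0b0100) = 0b1111.
P2: D(K, 0b0011) = 0b1000.
P3: D(K, 0b0001) = 0b1010.
Blocks that differ from the original plaintext: P0.

P0 = 0b1001, P1 = 0b1111, P2 = 0b1000, P3 = 0b1010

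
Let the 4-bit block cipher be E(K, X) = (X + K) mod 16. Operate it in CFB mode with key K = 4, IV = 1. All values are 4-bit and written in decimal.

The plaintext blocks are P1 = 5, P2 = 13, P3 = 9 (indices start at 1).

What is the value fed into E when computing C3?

9

CFB encryption: C_i = P_i ⊕ E(K, C_{i−1}), with C_{0} = IV.
C1: E(K, 1) = 5; 5 ⊕ 5 = 0.
C2: E(K, 0) = 4; 13 ⊕ 4 = 9.
C3: E(K, 9) = 13; 9 ⊕ 13 = 4.
So the input to E for block 3 is 9.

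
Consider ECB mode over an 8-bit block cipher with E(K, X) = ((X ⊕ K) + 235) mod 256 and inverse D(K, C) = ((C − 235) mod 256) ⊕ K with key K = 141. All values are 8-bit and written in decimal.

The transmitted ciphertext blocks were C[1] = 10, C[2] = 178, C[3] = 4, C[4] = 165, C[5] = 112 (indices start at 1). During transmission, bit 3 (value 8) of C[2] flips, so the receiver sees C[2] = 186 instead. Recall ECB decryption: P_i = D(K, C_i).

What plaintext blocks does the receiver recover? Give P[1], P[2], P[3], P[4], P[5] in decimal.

Only C[2] changed, to 186. In ECB, a change in C_i affects only P_i. Decrypting the received ciphertext:
P[1]: D(K, 10) = 146.
P[2]: D(K, 186) = 66.
P[3]: D(K, 4) = 148.
P[4]: D(K, 165) = 55.
P[5]: D(K, 112) = 8.
Blocks that differ from the original plaintext: P[2].

P[1] = 146, P[2] = 66, P[3] = 148, P[4] = 55, P[5] = 8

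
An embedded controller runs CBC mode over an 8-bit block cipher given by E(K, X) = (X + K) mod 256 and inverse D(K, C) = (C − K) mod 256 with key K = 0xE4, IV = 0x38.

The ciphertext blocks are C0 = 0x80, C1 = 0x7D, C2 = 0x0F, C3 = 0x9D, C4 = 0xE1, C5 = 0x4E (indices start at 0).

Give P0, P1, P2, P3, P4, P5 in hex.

CBC decryption: P_i = D(K, C_i) ⊕ C_{i−1}, with C_{−1} = IV.
P0: D(K, 0x80) = 0x9C; 0x9C ⊕ 0x38 = 0xA4.
P1: D(K, 0x7D) = 0x99; 0x99 ⊕ 0x80 = 0x19.
P2: D(K, 0x0F) = 0x2B; 0x2B ⊕ 0x7D = 0x56.
P3: D(K, 0x9D) = 0xB9; 0xB9 ⊕ 0x0F = 0xB6.
P4: D(K, 0xE1) = 0xFD; 0xFD ⊕ 0x9D = 0x60.
P5: D(K, 0x4E) = 0x6A; 0x6A ⊕ 0xE1 = 0x8B.

P0 = 0xA4, P1 = 0x19, P2 = 0x56, P3 = 0xB6, P4 = 0x60, P5 = 0x8B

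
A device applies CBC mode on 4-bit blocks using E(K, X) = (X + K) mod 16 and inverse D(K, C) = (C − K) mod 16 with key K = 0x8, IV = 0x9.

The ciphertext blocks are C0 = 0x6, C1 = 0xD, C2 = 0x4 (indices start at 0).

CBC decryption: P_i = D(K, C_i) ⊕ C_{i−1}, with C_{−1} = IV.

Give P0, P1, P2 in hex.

P0 = 0x7, P1 = 0x3, P2 = 0x1

P0: D(K, 0x6) = 0xE; 0xE ⊕ 0x9 = 0x7.
P1: D(K, 0xD) = 0x5; 0x5 ⊕ 0x6 = 0x3.
P2: D(K, 0x4) = 0xC; 0xC ⊕ 0xD = 0x1.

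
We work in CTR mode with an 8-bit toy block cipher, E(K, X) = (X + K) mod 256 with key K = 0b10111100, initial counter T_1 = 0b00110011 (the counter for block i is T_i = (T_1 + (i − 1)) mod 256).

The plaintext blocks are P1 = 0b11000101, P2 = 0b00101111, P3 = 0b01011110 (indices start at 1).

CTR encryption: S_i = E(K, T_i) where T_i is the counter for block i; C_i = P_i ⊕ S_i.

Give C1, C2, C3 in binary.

C1 = 0b00101010, C2 = 0b11011111, C3 = 0b10101111

C1: T = 0b00110011, S = E(K, T) = 0b11101111; 0b11000101 ⊕ 0b11101111 = 0b00101010.
C2: T = 0b00110100, S = E(K, T) = 0b11110000; 0b00101111 ⊕ 0b11110000 = 0b11011111.
C3: T = 0b00110101, S = E(K, T) = 0b11110001; 0b01011110 ⊕ 0b11110001 = 0b10101111.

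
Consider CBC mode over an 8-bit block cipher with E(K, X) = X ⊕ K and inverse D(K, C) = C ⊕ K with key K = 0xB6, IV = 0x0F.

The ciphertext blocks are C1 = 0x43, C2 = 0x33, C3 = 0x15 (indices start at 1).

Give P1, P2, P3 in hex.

P1 = 0xFA, P2 = 0xC6, P3 = 0x90

CBC decryption: P_i = D(K, C_i) ⊕ C_{i−1}, with C_{0} = IV.
P1: D(K, 0x43) = 0xF5; 0xF5 ⊕ 0x0F = 0xFA.
P2: D(K, 0x33) = 0x85; 0x85 ⊕ 0x43 = 0xC6.
P3: D(K, 0x15) = 0xA3; 0xA3 ⊕ 0x33 = 0x90.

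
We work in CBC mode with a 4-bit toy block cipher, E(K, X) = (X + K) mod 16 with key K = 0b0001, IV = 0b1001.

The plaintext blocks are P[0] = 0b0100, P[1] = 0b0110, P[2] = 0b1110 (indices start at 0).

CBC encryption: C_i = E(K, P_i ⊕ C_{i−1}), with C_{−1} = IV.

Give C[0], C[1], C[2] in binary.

C[0]: P[0] ⊕ 0b1001 = 0b1101; E(K, 0b1101) = 0b1110.
C[1]: P[1] ⊕ 0b1110 = 0b1000; E(K, 0b1000) = 0b1001.
C[2]: P[2] ⊕ 0b1001 = 0b0111; E(K, 0b0111) = 0b1000.

C[0] = 0b1110, C[1] = 0b1001, C[2] = 0b1000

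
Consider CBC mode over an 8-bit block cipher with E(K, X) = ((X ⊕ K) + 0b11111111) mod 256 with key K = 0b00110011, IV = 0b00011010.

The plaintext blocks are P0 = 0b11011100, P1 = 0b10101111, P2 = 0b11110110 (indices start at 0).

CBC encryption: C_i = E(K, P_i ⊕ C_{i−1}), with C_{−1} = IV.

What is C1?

C0: P0 ⊕ 0b00011010 = 0b11000110; E(K, 0b11000110) = 0b11110100.
C1: P1 ⊕ 0b11110100 = 0b01011011; E(K, 0b01011011) = 0b01100111.

C1 = 0b01100111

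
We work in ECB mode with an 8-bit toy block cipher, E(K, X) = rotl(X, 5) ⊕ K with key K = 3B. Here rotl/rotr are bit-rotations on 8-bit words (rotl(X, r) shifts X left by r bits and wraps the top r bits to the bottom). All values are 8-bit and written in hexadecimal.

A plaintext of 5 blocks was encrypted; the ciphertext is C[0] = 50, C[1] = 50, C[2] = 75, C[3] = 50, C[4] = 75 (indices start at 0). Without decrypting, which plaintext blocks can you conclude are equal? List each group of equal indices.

ECB encrypts each block independently with the same key, so equal ciphertext blocks imply equal plaintext blocks.
C[0] = C[1] = C[3] = 50, so P[0] = P[1] = P[3].
C[2] = C[4] = 75, so P[2] = P[4].

P[0] = P[1] = P[3]; P[2] = P[4]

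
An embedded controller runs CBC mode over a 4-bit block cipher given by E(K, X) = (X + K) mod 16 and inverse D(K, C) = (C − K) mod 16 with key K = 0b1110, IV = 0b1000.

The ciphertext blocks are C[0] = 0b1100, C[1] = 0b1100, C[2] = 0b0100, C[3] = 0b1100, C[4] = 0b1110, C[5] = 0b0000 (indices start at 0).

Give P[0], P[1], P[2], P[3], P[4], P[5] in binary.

P[0] = 0b0110, P[1] = 0b0010, P[2] = 0b1010, P[3] = 0b1010, P[4] = 0b1100, P[5] = 0b1100

CBC decryption: P_i = D(K, C_i) ⊕ C_{i−1}, with C_{−1} = IV.
P[0]: D(K, 0b1100) = 0b1110; 0b1110 ⊕ 0b1000 = 0b0110.
P[1]: D(K, 0b1100) = 0b1110; 0b1110 ⊕ 0b1100 = 0b0010.
P[2]: D(K, 0b0100) = 0b0110; 0b0110 ⊕ 0b1100 = 0b1010.
P[3]: D(K, 0b1100) = 0b1110; 0b1110 ⊕ 0b0100 = 0b1010.
P[4]: D(K, 0b1110) = 0b0000; 0b0000 ⊕ 0b1100 = 0b1100.
P[5]: D(K, 0b0000) = 0b0010; 0b0010 ⊕ 0b1110 = 0b1100.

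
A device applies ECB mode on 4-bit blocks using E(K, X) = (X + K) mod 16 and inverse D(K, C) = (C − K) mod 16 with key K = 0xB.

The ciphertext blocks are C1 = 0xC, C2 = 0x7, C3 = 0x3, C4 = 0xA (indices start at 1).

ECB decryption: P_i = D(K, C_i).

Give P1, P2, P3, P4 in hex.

P1: D(K, 0xC) = 0x1.
P2: D(K, 0x7) = 0xC.
P3: D(K, 0x3) = 0x8.
P4: D(K, 0xA) = 0xF.

P1 = 0x1, P2 = 0xC, P3 = 0x8, P4 = 0xF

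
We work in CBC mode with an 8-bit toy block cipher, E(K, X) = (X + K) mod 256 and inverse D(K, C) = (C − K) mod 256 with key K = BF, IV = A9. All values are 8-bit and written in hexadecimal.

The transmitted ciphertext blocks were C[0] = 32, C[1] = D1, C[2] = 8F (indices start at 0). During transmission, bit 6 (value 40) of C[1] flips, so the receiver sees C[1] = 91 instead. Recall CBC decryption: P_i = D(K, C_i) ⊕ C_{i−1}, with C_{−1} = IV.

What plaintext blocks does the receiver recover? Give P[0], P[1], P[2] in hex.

Only C[1] changed, to 91. In CBC, a change in C_i garbles P_i and flips the same bit in P_{i+1}. Decrypting the received ciphertext:
P[0]: D(K, 32) = 73; 73 ⊕ A9 = DA.
P[1]: D(K, 91) = D2; D2 ⊕ 32 = E0.
P[2]: D(K, 8F) = D0; D0 ⊕ 91 = 41.
Blocks that differ from the original plaintext: P[1], P[2].

P[0] = DA, P[1] = E0, P[2] = 41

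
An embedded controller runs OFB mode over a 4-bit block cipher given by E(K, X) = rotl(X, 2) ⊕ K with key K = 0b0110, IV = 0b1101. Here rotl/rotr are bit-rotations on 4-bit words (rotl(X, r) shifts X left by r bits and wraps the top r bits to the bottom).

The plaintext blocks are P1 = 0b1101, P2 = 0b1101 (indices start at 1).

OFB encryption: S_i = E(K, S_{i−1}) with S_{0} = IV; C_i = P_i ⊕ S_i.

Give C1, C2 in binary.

C1 = 0b1100, C2 = 0b1111

C1: S = E(K, 0b1101) = 0b0001; 0b1101 ⊕ 0b0001 = 0b1100.
C2: S = E(K, 0b0001) = 0b0010; 0b1101 ⊕ 0b0010 = 0b1111.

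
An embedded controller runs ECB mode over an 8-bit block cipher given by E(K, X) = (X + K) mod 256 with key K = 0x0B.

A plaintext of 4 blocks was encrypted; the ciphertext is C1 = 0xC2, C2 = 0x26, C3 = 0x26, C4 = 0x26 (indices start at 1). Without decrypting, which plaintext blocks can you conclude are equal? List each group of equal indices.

ECB encrypts each block independently with the same key, so equal ciphertext blocks imply equal plaintext blocks.
C2 = C3 = C4 = 0x26, so P2 = P3 = P4.

P2 = P3 = P4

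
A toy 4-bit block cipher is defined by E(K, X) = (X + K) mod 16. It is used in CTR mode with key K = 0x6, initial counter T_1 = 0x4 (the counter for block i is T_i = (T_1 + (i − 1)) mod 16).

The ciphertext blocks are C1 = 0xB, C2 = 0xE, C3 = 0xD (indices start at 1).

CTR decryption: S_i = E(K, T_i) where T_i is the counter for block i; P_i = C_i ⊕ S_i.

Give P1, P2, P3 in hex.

P1 = 0x1, P2 = 0x5, P3 = 0x1

P1: T = 0x4, S = E(K, T) = 0xA; 0xB ⊕ 0xA = 0x1.
P2: T = 0x5, S = E(K, T) = 0xB; 0xE ⊕ 0xB = 0x5.
P3: T = 0x6, S = E(K, T) = 0xC; 0xD ⊕ 0xC = 0x1.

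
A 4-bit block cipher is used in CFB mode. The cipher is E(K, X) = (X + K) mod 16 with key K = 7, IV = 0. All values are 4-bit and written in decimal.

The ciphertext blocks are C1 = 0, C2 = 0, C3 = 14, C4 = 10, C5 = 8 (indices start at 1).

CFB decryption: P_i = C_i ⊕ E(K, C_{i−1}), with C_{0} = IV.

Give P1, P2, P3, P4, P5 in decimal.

P1 = 7, P2 = 7, P3 = 9, P4 = 15, P5 = 9

P1: E(K, 0) = 7; 0 ⊕ 7 = 7.
P2: E(K, 0) = 7; 0 ⊕ 7 = 7.
P3: E(K, 0) = 7; 14 ⊕ 7 = 9.
P4: E(K, 14) = 5; 10 ⊕ 5 = 15.
P5: E(K, 10) = 1; 8 ⊕ 1 = 9.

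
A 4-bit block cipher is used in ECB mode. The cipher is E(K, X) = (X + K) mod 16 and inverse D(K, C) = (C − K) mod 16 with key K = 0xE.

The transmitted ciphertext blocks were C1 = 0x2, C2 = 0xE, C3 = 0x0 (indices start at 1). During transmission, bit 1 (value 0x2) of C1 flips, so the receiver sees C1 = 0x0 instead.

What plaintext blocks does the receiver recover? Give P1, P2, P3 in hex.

P1 = 0x2, P2 = 0x0, P3 = 0x2

ECB decryption: P_i = D(K, C_i).
Only C1 changed, to 0x0. In ECB, a change in C_i affects only P_i. Decrypting the received ciphertext:
P1: D(K, 0x0) = 0x2.
P2: D(K, 0xE) = 0x0.
P3: D(K, 0x0) = 0x2.
Blocks that differ from the original plaintext: P1.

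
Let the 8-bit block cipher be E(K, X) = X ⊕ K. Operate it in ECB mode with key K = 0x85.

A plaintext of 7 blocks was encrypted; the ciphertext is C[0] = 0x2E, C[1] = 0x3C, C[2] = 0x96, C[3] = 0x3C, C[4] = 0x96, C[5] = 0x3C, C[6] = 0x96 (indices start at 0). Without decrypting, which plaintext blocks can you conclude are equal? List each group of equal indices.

P[1] = P[3] = P[5]; P[2] = P[4] = P[6]

ECB encrypts each block independently with the same key, so equal ciphertext blocks imply equal plaintext blocks.
C[1] = C[3] = C[5] = 0x3C, so P[1] = P[3] = P[5].
C[2] = C[4] = C[6] = 0x96, so P[2] = P[4] = P[6].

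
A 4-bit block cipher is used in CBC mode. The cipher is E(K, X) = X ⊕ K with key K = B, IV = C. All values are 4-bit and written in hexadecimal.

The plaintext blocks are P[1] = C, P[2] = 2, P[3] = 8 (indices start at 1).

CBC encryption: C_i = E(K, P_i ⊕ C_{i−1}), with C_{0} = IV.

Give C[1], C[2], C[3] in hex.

C[1] = B, C[2] = 2, C[3] = 1

C[1]: P[1] ⊕ C = 0; E(K, 0) = B.
C[2]: P[2] ⊕ B = 9; E(K, 9) = 2.
C[3]: P[3] ⊕ 2 = A; E(K, A) = 1.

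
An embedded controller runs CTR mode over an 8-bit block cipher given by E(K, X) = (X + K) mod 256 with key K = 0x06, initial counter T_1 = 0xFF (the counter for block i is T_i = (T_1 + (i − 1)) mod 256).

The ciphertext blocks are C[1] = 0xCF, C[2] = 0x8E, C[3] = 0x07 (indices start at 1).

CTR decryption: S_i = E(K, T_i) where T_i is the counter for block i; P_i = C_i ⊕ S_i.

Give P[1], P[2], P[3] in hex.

P[1]: T = 0xFF, S = E(K, T) = 0x05; 0xCF ⊕ 0x05 = 0xCA.
P[2]: T = 0x00, S = E(K, T) = 0x06; 0x8E ⊕ 0x06 = 0x88.
P[3]: T = 0x01, S = E(K, T) = 0x07; 0x07 ⊕ 0x07 = 0x00.

P[1] = 0xCA, P[2] = 0x88, P[3] = 0x00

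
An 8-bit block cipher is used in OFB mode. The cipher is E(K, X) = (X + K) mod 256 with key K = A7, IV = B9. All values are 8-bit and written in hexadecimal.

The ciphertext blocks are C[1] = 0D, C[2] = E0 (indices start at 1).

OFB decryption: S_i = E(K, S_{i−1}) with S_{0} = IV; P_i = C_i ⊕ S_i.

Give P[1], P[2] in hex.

P[1]: S = E(K, B9) = 60; 0D ⊕ 60 = 6D.
P[2]: S = E(K, 60) = 07; E0 ⊕ 07 = E7.

P[1] = 6D, P[2] = E7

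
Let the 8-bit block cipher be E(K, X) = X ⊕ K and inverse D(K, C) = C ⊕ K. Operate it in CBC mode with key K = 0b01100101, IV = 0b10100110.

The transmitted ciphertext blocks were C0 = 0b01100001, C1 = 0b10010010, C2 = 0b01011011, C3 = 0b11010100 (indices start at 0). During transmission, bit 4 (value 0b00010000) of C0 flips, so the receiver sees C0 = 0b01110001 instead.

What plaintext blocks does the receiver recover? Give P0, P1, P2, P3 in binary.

P0 = 0b10110010, P1 = 0b10000110, P2 = 0b10101100, P3 = 0b11101010

CBC decryption: P_i = D(K, C_i) ⊕ C_{i−1}, with C_{−1} = IV.
Only C0 changed, to 0b01110001. In CBC, a change in C_i garbles P_i and flips the same bit in P_{i+1}. Decrypting the received ciphertext:
P0: D(K, 0b01110001) = 0b00010100; 0b00010100 ⊕ 0b10100110 = 0b10110010.
P1: D(K, 0b10010010) = 0b11110111; 0b11110111 ⊕ 0b01110001 = 0b10000110.
P2: D(K, 0b01011011) = 0b00111110; 0b00111110 ⊕ 0b10010010 = 0b10101100.
P3: D(K, 0b11010100) = 0b10110001; 0b10110001 ⊕ 0b01011011 = 0b11101010.
Blocks that differ from the original plaintext: P0, P1.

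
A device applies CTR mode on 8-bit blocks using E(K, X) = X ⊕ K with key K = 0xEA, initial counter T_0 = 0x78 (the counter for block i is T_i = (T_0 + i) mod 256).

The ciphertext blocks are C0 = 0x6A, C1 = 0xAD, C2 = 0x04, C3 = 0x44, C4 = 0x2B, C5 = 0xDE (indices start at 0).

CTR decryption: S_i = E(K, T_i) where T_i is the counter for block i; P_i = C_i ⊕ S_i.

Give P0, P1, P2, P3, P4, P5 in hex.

P0 = 0xF8, P1 = 0x3E, P2 = 0x94, P3 = 0xD5, P4 = 0xBD, P5 = 0x49

P0: T = 0x78, S = E(K, T) = 0x92; 0x6A ⊕ 0x92 = 0xF8.
P1: T = 0x79, S = E(K, T) = 0x93; 0xAD ⊕ 0x93 = 0x3E.
P2: T = 0x7A, S = E(K, T) = 0x90; 0x04 ⊕ 0x90 = 0x94.
P3: T = 0x7B, S = E(K, T) = 0x91; 0x44 ⊕ 0x91 = 0xD5.
P4: T = 0x7C, S = E(K, T) = 0x96; 0x2B ⊕ 0x96 = 0xBD.
P5: T = 0x7D, S = E(K, T) = 0x97; 0xDE ⊕ 0x97 = 0x49.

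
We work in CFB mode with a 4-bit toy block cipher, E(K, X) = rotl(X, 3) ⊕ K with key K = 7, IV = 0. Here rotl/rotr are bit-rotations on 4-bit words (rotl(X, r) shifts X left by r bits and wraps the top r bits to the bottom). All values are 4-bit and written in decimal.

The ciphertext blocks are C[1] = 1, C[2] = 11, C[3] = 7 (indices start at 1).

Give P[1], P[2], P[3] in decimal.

P[1] = 6, P[2] = 4, P[3] = 13

CFB decryption: P_i = C_i ⊕ E(K, C_{i−1}), with C_{0} = IV.
P[1]: E(K, 0) = 7; 1 ⊕ 7 = 6.
P[2]: E(K, 1) = 15; 11 ⊕ 15 = 4.
P[3]: E(K, 11) = 10; 7 ⊕ 10 = 13.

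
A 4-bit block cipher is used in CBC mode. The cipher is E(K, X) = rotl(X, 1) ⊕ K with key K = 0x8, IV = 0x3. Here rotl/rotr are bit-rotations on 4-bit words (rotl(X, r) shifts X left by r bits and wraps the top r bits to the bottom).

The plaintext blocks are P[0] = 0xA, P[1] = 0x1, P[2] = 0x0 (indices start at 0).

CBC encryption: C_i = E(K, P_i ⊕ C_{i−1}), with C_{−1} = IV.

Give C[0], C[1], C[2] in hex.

C[0]: P[0] ⊕ 0x3 = 0x9; E(K, 0x9) = 0xB.
C[1]: P[1] ⊕ 0xB = 0xA; E(K, 0xA) = 0xD.
C[2]: P[2] ⊕ 0xD = 0xD; E(K, 0xD) = 0x3.

C[0] = 0xB, C[1] = 0xD, C[2] = 0x3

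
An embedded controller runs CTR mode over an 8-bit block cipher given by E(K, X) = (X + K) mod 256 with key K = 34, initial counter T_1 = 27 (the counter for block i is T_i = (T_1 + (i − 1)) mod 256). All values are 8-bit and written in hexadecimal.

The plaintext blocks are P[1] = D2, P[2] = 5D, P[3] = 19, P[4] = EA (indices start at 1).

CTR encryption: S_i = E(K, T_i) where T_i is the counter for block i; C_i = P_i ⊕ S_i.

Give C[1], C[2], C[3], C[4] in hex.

C[1]: T = 27, S = E(K, T) = 5B; D2 ⊕ 5B = 89.
C[2]: T = 28, S = E(K, T) = 5C; 5D ⊕ 5C = 01.
C[3]: T = 29, S = E(K, T) = 5D; 19 ⊕ 5D = 44.
C[4]: T = 2A, S = E(K, T) = 5E; EA ⊕ 5E = B4.

C[1] = 89, C[2] = 01, C[3] = 44, C[4] = B4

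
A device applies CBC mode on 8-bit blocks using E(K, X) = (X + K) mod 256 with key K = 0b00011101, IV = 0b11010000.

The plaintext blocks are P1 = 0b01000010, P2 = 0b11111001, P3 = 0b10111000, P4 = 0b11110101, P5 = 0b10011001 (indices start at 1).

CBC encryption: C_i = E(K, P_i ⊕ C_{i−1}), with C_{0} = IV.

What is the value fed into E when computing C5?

0b10100011

C1: P1 ⊕ 0b11010000 = 0b10010010; E(K, 0b10010010) = 0b10101111.
C2: P2 ⊕ 0b10101111 = 0b01010110; E(K, 0b01010110) = 0b01110011.
C3: P3 ⊕ 0b01110011 = 0b11001011; E(K, 0b11001011) = 0b11101000.
C4: P4 ⊕ 0b11101000 = 0b00011101; E(K, 0b00011101) = 0b00111010.
C5: P5 ⊕ 0b00111010 = 0b10100011; E(K, 0b10100011) = 0b11000000.
So the input to E for block 5 is 0b10100011.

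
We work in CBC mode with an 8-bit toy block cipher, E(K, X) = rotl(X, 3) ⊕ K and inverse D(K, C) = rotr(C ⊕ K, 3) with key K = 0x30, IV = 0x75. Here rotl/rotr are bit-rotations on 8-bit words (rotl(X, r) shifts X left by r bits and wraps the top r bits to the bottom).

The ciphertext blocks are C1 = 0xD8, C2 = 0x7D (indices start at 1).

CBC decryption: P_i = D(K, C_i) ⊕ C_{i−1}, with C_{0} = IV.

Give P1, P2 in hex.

P1: D(K, 0xD8) = 0x1D; 0x1D ⊕ 0x75 = 0x68.
P2: D(K, 0x7D) = 0xA9; 0xA9 ⊕ 0xD8 = 0x71.

P1 = 0x68, P2 = 0x71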